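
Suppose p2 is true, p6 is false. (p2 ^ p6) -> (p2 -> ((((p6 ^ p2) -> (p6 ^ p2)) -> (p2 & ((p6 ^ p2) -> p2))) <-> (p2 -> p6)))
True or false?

p2 ^ p6 = T ^ F = T
p6 ^ p2 = F ^ T = T
p6 ^ p2 = F ^ T = T
(p6 ^ p2) -> (p6 ^ p2) = T -> T = T
p6 ^ p2 = F ^ T = T
(p6 ^ p2) -> p2 = T -> T = T
p2 & ((p6 ^ p2) -> p2) = T & T = T
((p6 ^ p2) -> (p6 ^ p2)) -> (p2 & ((p6 ^ p2) -> p2)) = T -> T = T
p2 -> p6 = T -> F = F
(((p6 ^ p2) -> (p6 ^ p2)) -> (p2 & ((p6 ^ p2) -> p2))) <-> (p2 -> p6) = T <-> F = F
p2 -> ((((p6 ^ p2) -> (p6 ^ p2)) -> (p2 & ((p6 ^ p2) -> p2))) <-> (p2 -> p6)) = T -> F = F
(p2 ^ p6) -> (p2 -> ((((p6 ^ p2) -> (p6 ^ p2)) -> (p2 & ((p6 ^ p2) -> p2))) <-> (p2 -> p6))) = T -> F = F

F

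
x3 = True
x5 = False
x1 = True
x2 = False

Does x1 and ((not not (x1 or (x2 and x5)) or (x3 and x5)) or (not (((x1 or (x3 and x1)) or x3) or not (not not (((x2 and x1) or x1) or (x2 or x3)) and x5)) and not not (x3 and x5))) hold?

x2 and x5 = False and False = False
x1 or (x2 and x5) = True or False = True
not (x1 or (x2 and x5)) = not True = False
not not (x1 or (x2 and x5)) = not False = True
x3 and x5 = True and False = False
not not (x1 or (x2 and x5)) or (x3 and x5) = True or False = True
x3 and x1 = True and True = True
x1 or (x3 and x1) = True or True = True
(x1 or (x3 and x1)) or x3 = True or True = True
x2 and x1 = False and True = False
(x2 and x1) or x1 = False or True = True
x2 or x3 = False or True = True
((x2 and x1) or x1) or (x2 or x3) = True or True = True
not (((x2 and x1) or x1) or (x2 or x3)) = not True = False
not not (((x2 and x1) or x1) or (x2 or x3)) = not False = True
not not (((x2 and x1) or x1) or (x2 or x3)) and x5 = True and False = False
not (not not (((x2 and x1) or x1) or (x2 or x3)) and x5) = not False = True
((x1 or (x3 and x1)) or x3) or not (not not (((x2 and x1) or x1) or (x2 or x3)) and x5) = True or True = True
not (((x1 or (x3 and x1)) or x3) or not (not not (((x2 and x1) or x1) or (x2 or x3)) and x5)) = not True = False
x3 and x5 = True and False = False
not (x3 and x5) = not False = True
not not (x3 and x5) = not True = False
not (((x1 or (x3 and x1)) or x3) or not (not not (((x2 and x1) or x1) or (x2 or x3)) and x5)) and not not (x3 and x5) = False and False = False
(not not (x1 or (x2 and x5)) or (x3 and x5)) or (not (((x1 or (x3 and x1)) or x3) or not (not not (((x2 and x1) or x1) or (x2 or x3)) and x5)) and not not (x3 and x5)) = True or False = True
x1 and ((not not (x1 or (x2 and x5)) or (x3 and x5)) or (not (((x1 or (x3 and x1)) or x3) or not (not not (((x2 and x1) or x1) or (x2 or x3)) and x5)) and not not (x3 and x5))) = True and True = True

True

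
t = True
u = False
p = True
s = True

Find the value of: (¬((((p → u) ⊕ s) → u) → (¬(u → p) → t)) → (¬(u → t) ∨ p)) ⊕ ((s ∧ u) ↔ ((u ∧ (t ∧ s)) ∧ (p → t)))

p → u = True → False = False
(p → u) ⊕ s = False ⊕ True = True
((p → u) ⊕ s) → u = True → False = False
u → p = False → True = True
¬(u → p) = ¬True = False
¬(u → p) → t = False → True = True
(((p → u) ⊕ s) → u) → (¬(u → p) → t) = False → True = True
¬((((p → u) ⊕ s) → u) → (¬(u → p) → t)) = ¬True = False
u → t = False → True = True
¬(u → t) = ¬True = False
¬(u → t) ∨ p = False ∨ True = True
¬((((p → u) ⊕ s) → u) → (¬(u → p) → t)) → (¬(u → t) ∨ p) = False → True = True
s ∧ u = True ∧ False = False
t ∧ s = True ∧ True = True
u ∧ (t ∧ s) = False ∧ True = False
p → t = True → True = True
(u ∧ (t ∧ s)) ∧ (p → t) = False ∧ True = False
(s ∧ u) ↔ ((u ∧ (t ∧ s)) ∧ (p → t)) = False ↔ False = True
(¬((((p → u) ⊕ s) → u) → (¬(u → p) → t)) → (¬(u → t) ∨ p)) ⊕ ((s ∧ u) ↔ ((u ∧ (t ∧ s)) ∧ (p → t))) = True ⊕ True = False

False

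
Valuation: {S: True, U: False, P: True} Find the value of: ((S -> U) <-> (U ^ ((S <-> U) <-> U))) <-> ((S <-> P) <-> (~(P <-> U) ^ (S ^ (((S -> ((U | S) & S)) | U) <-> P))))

S -> U = True -> False = False
S <-> U = True <-> False = False
(S <-> U) <-> U = False <-> False = True
U ^ ((S <-> U) <-> U) = False ^ True = True
(S -> U) <-> (U ^ ((S <-> U) <-> U)) = False <-> True = False
S <-> P = True <-> True = True
P <-> U = True <-> False = False
~(P <-> U) = ~False = True
U | S = False | True = True
(U | S) & S = True & True = True
S -> ((U | S) & S) = True -> True = True
(S -> ((U | S) & S)) | U = True | False = True
((S -> ((U | S) & S)) | U) <-> P = True <-> True = True
S ^ (((S -> ((U | S) & S)) | U) <-> P) = True ^ True = False
~(P <-> U) ^ (S ^ (((S -> ((U | S) & S)) | U) <-> P)) = True ^ False = True
(S <-> P) <-> (~(P <-> U) ^ (S ^ (((S -> ((U | S) & S)) | U) <-> P))) = True <-> True = True
((S -> U) <-> (U ^ ((S <-> U) <-> U))) <-> ((S <-> P) <-> (~(P <-> U) ^ (S ^ (((S -> ((U | S) & S)) | U) <-> P)))) = False <-> True = False

False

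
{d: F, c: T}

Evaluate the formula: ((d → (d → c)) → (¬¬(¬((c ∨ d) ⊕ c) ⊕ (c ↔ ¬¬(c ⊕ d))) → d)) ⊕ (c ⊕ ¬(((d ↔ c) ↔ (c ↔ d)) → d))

d → c = F → T = T
d → (d → c) = F → T = T
c ∨ d = T ∨ F = T
(c ∨ d) ⊕ c = T ⊕ T = F
¬((c ∨ d) ⊕ c) = ¬F = T
c ⊕ d = T ⊕ F = T
¬(c ⊕ d) = ¬T = F
¬¬(c ⊕ d) = ¬F = T
c ↔ ¬¬(c ⊕ d) = T ↔ T = T
¬((c ∨ d) ⊕ c) ⊕ (c ↔ ¬¬(c ⊕ d)) = T ⊕ T = F
¬(¬((c ∨ d) ⊕ c) ⊕ (c ↔ ¬¬(c ⊕ d))) = ¬F = T
¬¬(¬((c ∨ d) ⊕ c) ⊕ (c ↔ ¬¬(c ⊕ d))) = ¬T = F
¬¬(¬((c ∨ d) ⊕ c) ⊕ (c ↔ ¬¬(c ⊕ d))) → d = F → F = T
(d → (d → c)) → (¬¬(¬((c ∨ d) ⊕ c) ⊕ (c ↔ ¬¬(c ⊕ d))) → d) = T → T = T
d ↔ c = F ↔ T = F
c ↔ d = T ↔ F = F
(d ↔ c) ↔ (c ↔ d) = F ↔ F = T
((d ↔ c) ↔ (c ↔ d)) → d = T → F = F
¬(((d ↔ c) ↔ (c ↔ d)) → d) = ¬F = T
c ⊕ ¬(((d ↔ c) ↔ (c ↔ d)) → d) = T ⊕ T = F
((d → (d → c)) → (¬¬(¬((c ∨ d) ⊕ c) ⊕ (c ↔ ¬¬(c ⊕ d))) → d)) ⊕ (c ⊕ ¬(((d ↔ c) ↔ (c ↔ d)) → d)) = T ⊕ F = T

T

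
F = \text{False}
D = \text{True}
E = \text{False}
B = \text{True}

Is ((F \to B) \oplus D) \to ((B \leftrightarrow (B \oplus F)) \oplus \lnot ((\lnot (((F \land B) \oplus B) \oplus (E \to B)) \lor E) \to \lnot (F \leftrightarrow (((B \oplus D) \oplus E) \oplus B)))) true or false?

F \to B = \text{False} \to \text{True} = \text{True}
(F \to B) \oplus D = \text{True} \oplus \text{True} = \text{False}
B \oplus F = \text{True} \oplus \text{False} = \text{True}
B \leftrightarrow (B \oplus F) = \text{True} \leftrightarrow \text{True} = \text{True}
F \land B = \text{False} \land \text{True} = \text{False}
(F \land B) \oplus B = \text{False} \oplus \text{True} = \text{True}
E \to B = \text{False} \to \text{True} = \text{True}
((F \land B) \oplus B) \oplus (E \to B) = \text{True} \oplus \text{True} = \text{False}
\lnot (((F \land B) \oplus B) \oplus (E \to B)) = \lnot \text{False} = \text{True}
\lnot (((F \land B) \oplus B) \oplus (E \to B)) \lor E = \text{True} \lor \text{False} = \text{True}
B \oplus D = \text{True} \oplus \text{True} = \text{False}
(B \oplus D) \oplus E = \text{False} \oplus \text{False} = \text{False}
((B \oplus D) \oplus E) \oplus B = \text{False} \oplus \text{True} = \text{True}
F \leftrightarrow (((B \oplus D) \oplus E) \oplus B) = \text{False} \leftrightarrow \text{True} = \text{False}
\lnot (F \leftrightarrow (((B \oplus D) \oplus E) \oplus B)) = \lnot \text{False} = \text{True}
(\lnot (((F \land B) \oplus B) \oplus (E \to B)) \lor E) \to \lnot (F \leftrightarrow (((B \oplus D) \oplus E) \oplus B)) = \text{True} \to \text{True} = \text{True}
\lnot ((\lnot (((F \land B) \oplus B) \oplus (E \to B)) \lor E) \to \lnot (F \leftrightarrow (((B \oplus D) \oplus E) \oplus B))) = \lnot \text{True} = \text{False}
(B \leftrightarrow (B \oplus F)) \oplus \lnot ((\lnot (((F \land B) \oplus B) \oplus (E \to B)) \lor E) \to \lnot (F \leftrightarrow (((B \oplus D) \oplus E) \oplus B))) = \text{True} \oplus \text{False} = \text{True}
((F \to B) \oplus D) \to ((B \leftrightarrow (B \oplus F)) \oplus \lnot ((\lnot (((F \land B) \oplus B) \oplus (E \to B)) \lor E) \to \lnot (F \leftrightarrow (((B \oplus D) \oplus E) \oplus B)))) = \text{False} \to \text{True} = \text{True}

\text{True}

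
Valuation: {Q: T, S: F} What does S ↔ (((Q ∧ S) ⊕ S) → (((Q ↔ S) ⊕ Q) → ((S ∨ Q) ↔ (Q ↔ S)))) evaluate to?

F

Q ∧ S = T ∧ F = F
(Q ∧ S) ⊕ S = F ⊕ F = F
Q ↔ S = T ↔ F = F
(Q ↔ S) ⊕ Q = F ⊕ T = T
S ∨ Q = F ∨ T = T
Q ↔ S = T ↔ F = F
(S ∨ Q) ↔ (Q ↔ S) = T ↔ F = F
((Q ↔ S) ⊕ Q) → ((S ∨ Q) ↔ (Q ↔ S)) = T → F = F
((Q ∧ S) ⊕ S) → (((Q ↔ S) ⊕ Q) → ((S ∨ Q) ↔ (Q ↔ S))) = F → F = T
S ↔ (((Q ∧ S) ⊕ S) → (((Q ↔ S) ⊕ Q) → ((S ∨ Q) ↔ (Q ↔ S)))) = F ↔ T = F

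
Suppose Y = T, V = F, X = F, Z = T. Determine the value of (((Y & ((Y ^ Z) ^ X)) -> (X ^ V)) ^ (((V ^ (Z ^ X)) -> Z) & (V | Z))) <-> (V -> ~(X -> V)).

Y ^ Z = T ^ T = F
(Y ^ Z) ^ X = F ^ F = F
Y & ((Y ^ Z) ^ X) = T & F = F
X ^ V = F ^ F = F
(Y & ((Y ^ Z) ^ X)) -> (X ^ V) = F -> F = T
Z ^ X = T ^ F = T
V ^ (Z ^ X) = F ^ T = T
(V ^ (Z ^ X)) -> Z = T -> T = T
V | Z = F | T = T
((V ^ (Z ^ X)) -> Z) & (V | Z) = T & T = T
((Y & ((Y ^ Z) ^ X)) -> (X ^ V)) ^ (((V ^ (Z ^ X)) -> Z) & (V | Z)) = T ^ T = F
X -> V = F -> F = T
~(X -> V) = ~T = F
V -> ~(X -> V) = F -> F = T
(((Y & ((Y ^ Z) ^ X)) -> (X ^ V)) ^ (((V ^ (Z ^ X)) -> Z) & (V | Z))) <-> (V -> ~(X -> V)) = F <-> T = F

F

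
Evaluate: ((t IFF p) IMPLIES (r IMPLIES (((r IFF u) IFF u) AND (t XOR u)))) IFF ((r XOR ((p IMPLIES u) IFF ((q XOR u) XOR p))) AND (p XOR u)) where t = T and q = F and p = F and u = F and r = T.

t IFF p = T IFF F = F
r IFF u = T IFF F = F
(r IFF u) IFF u = F IFF F = T
t XOR u = T XOR F = T
((r IFF u) IFF u) AND (t XOR u) = T AND T = T
r IMPLIES (((r IFF u) IFF u) AND (t XOR u)) = T IMPLIES T = T
(t IFF p) IMPLIES (r IMPLIES (((r IFF u) IFF u) AND (t XOR u))) = F IMPLIES T = T
p IMPLIES u = F IMPLIES F = T
q XOR u = F XOR F = F
(q XOR u) XOR p = F XOR F = F
(p IMPLIES u) IFF ((q XOR u) XOR p) = T IFF F = F
r XOR ((p IMPLIES u) IFF ((q XOR u) XOR p)) = T XOR F = T
p XOR u = F XOR F = F
(r XOR ((p IMPLIES u) IFF ((q XOR u) XOR p))) AND (p XOR u) = T AND F = F
((t IFF p) IMPLIES (r IMPLIES (((r IFF u) IFF u) AND (t XOR u)))) IFF ((r XOR ((p IMPLIES u) IFF ((q XOR u) XOR p))) AND (p XOR u)) = T IFF F = F

F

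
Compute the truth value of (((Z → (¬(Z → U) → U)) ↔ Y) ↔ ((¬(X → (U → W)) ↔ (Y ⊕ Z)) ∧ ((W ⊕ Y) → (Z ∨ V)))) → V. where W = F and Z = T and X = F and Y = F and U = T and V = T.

T

Z → U = T → T = T
¬(Z → U) = ¬T = F
¬(Z → U) → U = F → T = T
Z → (¬(Z → U) → U) = T → T = T
(Z → (¬(Z → U) → U)) ↔ Y = T ↔ F = F
U → W = T → F = F
X → (U → W) = F → F = T
¬(X → (U → W)) = ¬T = F
Y ⊕ Z = F ⊕ T = T
¬(X → (U → W)) ↔ (Y ⊕ Z) = F ↔ T = F
W ⊕ Y = F ⊕ F = F
Z ∨ V = T ∨ T = T
(W ⊕ Y) → (Z ∨ V) = F → T = T
(¬(X → (U → W)) ↔ (Y ⊕ Z)) ∧ ((W ⊕ Y) → (Z ∨ V)) = F ∧ T = F
((Z → (¬(Z → U) → U)) ↔ Y) ↔ ((¬(X → (U → W)) ↔ (Y ⊕ Z)) ∧ ((W ⊕ Y) → (Z ∨ V))) = F ↔ F = T
(((Z → (¬(Z → U) → U)) ↔ Y) ↔ ((¬(X → (U → W)) ↔ (Y ⊕ Z)) ∧ ((W ⊕ Y) → (Z ∨ V)))) → V = T → T = T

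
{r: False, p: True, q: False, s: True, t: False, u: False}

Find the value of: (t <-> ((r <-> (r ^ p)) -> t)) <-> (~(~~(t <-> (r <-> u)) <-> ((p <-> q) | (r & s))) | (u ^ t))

True

r ^ p = False ^ True = True
r <-> (r ^ p) = False <-> True = False
(r <-> (r ^ p)) -> t = False -> False = True
t <-> ((r <-> (r ^ p)) -> t) = False <-> True = False
r <-> u = False <-> False = True
t <-> (r <-> u) = False <-> True = False
~(t <-> (r <-> u)) = ~False = True
~~(t <-> (r <-> u)) = ~True = False
p <-> q = True <-> False = False
r & s = False & True = False
(p <-> q) | (r & s) = False | False = False
~~(t <-> (r <-> u)) <-> ((p <-> q) | (r & s)) = False <-> False = True
~(~~(t <-> (r <-> u)) <-> ((p <-> q) | (r & s))) = ~True = False
u ^ t = False ^ False = False
~(~~(t <-> (r <-> u)) <-> ((p <-> q) | (r & s))) | (u ^ t) = False | False = False
(t <-> ((r <-> (r ^ p)) -> t)) <-> (~(~~(t <-> (r <-> u)) <-> ((p <-> q) | (r & s))) | (u ^ t)) = False <-> False = True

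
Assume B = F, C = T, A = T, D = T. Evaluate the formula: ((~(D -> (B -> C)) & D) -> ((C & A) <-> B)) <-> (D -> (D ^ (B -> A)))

F

B -> C = F -> T = T
D -> (B -> C) = T -> T = T
~(D -> (B -> C)) = ~T = F
~(D -> (B -> C)) & D = F & T = F
C & A = T & T = T
(C & A) <-> B = T <-> F = F
(~(D -> (B -> C)) & D) -> ((C & A) <-> B) = F -> F = T
B -> A = F -> T = T
D ^ (B -> A) = T ^ T = F
D -> (D ^ (B -> A)) = T -> F = F
((~(D -> (B -> C)) & D) -> ((C & A) <-> B)) <-> (D -> (D ^ (B -> A))) = T <-> F = F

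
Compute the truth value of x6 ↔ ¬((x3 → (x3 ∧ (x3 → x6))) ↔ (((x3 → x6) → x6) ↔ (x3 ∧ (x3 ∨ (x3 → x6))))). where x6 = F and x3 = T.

F

x3 → x6 = T → F = F
x3 ∧ (x3 → x6) = T ∧ F = F
x3 → (x3 ∧ (x3 → x6)) = T → F = F
x3 → x6 = T → F = F
(x3 → x6) → x6 = F → F = T
x3 → x6 = T → F = F
x3 ∨ (x3 → x6) = T ∨ F = T
x3 ∧ (x3 ∨ (x3 → x6)) = T ∧ T = T
((x3 → x6) → x6) ↔ (x3 ∧ (x3 ∨ (x3 → x6))) = T ↔ T = T
(x3 → (x3 ∧ (x3 → x6))) ↔ (((x3 → x6) → x6) ↔ (x3 ∧ (x3 ∨ (x3 → x6)))) = F ↔ T = F
¬((x3 → (x3 ∧ (x3 → x6))) ↔ (((x3 → x6) → x6) ↔ (x3 ∧ (x3 ∨ (x3 → x6))))) = ¬F = T
x6 ↔ ¬((x3 → (x3 ∧ (x3 → x6))) ↔ (((x3 → x6) → x6) ↔ (x3 ∧ (x3 ∨ (x3 → x6))))) = F ↔ T = F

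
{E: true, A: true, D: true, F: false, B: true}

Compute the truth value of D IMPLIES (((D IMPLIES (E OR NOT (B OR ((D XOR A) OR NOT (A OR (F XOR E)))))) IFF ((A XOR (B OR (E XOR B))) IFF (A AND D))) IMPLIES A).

Substituting E=true, A=true, D=true, F=false, B=true:
D XOR A = true XOR true = false
F XOR E = false XOR true = true
A OR (F XOR E) = true OR true = true
NOT (A OR (F XOR E)) = NOT true = false
(D XOR A) OR NOT (A OR (F XOR E)) = false OR false = false
B OR ((D XOR A) OR NOT (A OR (F XOR E))) = true OR false = true
NOT (B OR ((D XOR A) OR NOT (A OR (F XOR E)))) = NOT true = false
E OR NOT (B OR ((D XOR A) OR NOT (A OR (F XOR E)))) = true OR false = true
D IMPLIES (E OR NOT (B OR ((D XOR A) OR NOT (A OR (F XOR E))))) = true IMPLIES true = true
E XOR B = true XOR true = false
B OR (E XOR B) = true OR false = true
A XOR (B OR (E XOR B)) = true XOR true = false
A AND D = true AND true = true
(A XOR (B OR (E XOR B))) IFF (A AND D) = false IFF true = false
(D IMPLIES (E OR NOT (B OR ((D XOR A) OR NOT (A OR (F XOR E)))))) IFF ((A XOR (B OR (E XOR B))) IFF (A AND D)) = true IFF false = false
((D IMPLIES (E OR NOT (B OR ((D XOR A) OR NOT (A OR (F XOR E)))))) IFF ((A XOR (B OR (E XOR B))) IFF (A AND D))) IMPLIES A = false IMPLIES true = true
D IMPLIES (((D IMPLIES (E OR NOT (B OR ((D XOR A) OR NOT (A OR (F XOR E)))))) IFF ((A XOR (B OR (E XOR B))) IFF (A AND D))) IMPLIES A) = true IMPLIES true = true

true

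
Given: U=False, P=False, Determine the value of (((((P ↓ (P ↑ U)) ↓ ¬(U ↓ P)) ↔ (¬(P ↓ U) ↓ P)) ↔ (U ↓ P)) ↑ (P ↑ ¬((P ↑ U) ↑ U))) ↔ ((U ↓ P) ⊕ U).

False

P ↑ U = False ↑ False = True
P ↓ (P ↑ U) = False ↓ True = False
U ↓ P = False ↓ False = True
¬(U ↓ P) = ¬True = False
(P ↓ (P ↑ U)) ↓ ¬(U ↓ P) = False ↓ False = True
P ↓ U = False ↓ False = True
¬(P ↓ U) = ¬True = False
¬(P ↓ U) ↓ P = False ↓ False = True
((P ↓ (P ↑ U)) ↓ ¬(U ↓ P)) ↔ (¬(P ↓ U) ↓ P) = True ↔ True = True
U ↓ P = False ↓ False = True
(((P ↓ (P ↑ U)) ↓ ¬(U ↓ P)) ↔ (¬(P ↓ U) ↓ P)) ↔ (U ↓ P) = True ↔ True = True
P ↑ U = False ↑ False = True
(P ↑ U) ↑ U = True ↑ False = True
¬((P ↑ U) ↑ U) = ¬True = False
P ↑ ¬((P ↑ U) ↑ U) = False ↑ False = True
((((P ↓ (P ↑ U)) ↓ ¬(U ↓ P)) ↔ (¬(P ↓ U) ↓ P)) ↔ (U ↓ P)) ↑ (P ↑ ¬((P ↑ U) ↑ U)) = True ↑ True = False
U ↓ P = False ↓ False = True
(U ↓ P) ⊕ U = True ⊕ False = True
(((((P ↓ (P ↑ U)) ↓ ¬(U ↓ P)) ↔ (¬(P ↓ U) ↓ P)) ↔ (U ↓ P)) ↑ (P ↑ ¬((P ↑ U) ↑ U))) ↔ ((U ↓ P) ⊕ U) = False ↔ True = False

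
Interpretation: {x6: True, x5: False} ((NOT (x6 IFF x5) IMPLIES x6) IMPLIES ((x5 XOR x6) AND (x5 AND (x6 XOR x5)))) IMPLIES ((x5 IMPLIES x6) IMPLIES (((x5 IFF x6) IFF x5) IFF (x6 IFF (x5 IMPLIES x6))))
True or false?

True

x6 IFF x5 = True IFF False = False
NOT (x6 IFF x5) = NOT False = True
NOT (x6 IFF x5) IMPLIES x6 = True IMPLIES True = True
x5 XOR x6 = False XOR True = True
x6 XOR x5 = True XOR False = True
x5 AND (x6 XOR x5) = False AND True = False
(x5 XOR x6) AND (x5 AND (x6 XOR x5)) = True AND False = False
(NOT (x6 IFF x5) IMPLIES x6) IMPLIES ((x5 XOR x6) AND (x5 AND (x6 XOR x5))) = True IMPLIES False = False
x5 IMPLIES x6 = False IMPLIES True = True
x5 IFF x6 = False IFF True = False
(x5 IFF x6) IFF x5 = False IFF False = True
x5 IMPLIES x6 = False IMPLIES True = True
x6 IFF (x5 IMPLIES x6) = True IFF True = True
((x5 IFF x6) IFF x5) IFF (x6 IFF (x5 IMPLIES x6)) = True IFF True = True
(x5 IMPLIES x6) IMPLIES (((x5 IFF x6) IFF x5) IFF (x6 IFF (x5 IMPLIES x6))) = True IMPLIES True = True
((NOT (x6 IFF x5) IMPLIES x6) IMPLIES ((x5 XOR x6) AND (x5 AND (x6 XOR x5)))) IMPLIES ((x5 IMPLIES x6) IMPLIES (((x5 IFF x6) IFF x5) IFF (x6 IFF (x5 IMPLIES x6)))) = False IMPLIES True = True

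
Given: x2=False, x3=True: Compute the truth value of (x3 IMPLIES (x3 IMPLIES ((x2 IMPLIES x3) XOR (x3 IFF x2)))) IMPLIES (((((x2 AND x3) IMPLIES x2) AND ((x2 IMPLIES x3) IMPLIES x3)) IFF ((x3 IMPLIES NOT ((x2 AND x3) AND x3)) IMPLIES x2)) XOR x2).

False

x2 IMPLIES x3 = False IMPLIES True = True
x3 IFF x2 = True IFF False = False
(x2 IMPLIES x3) XOR (x3 IFF x2) = True XOR False = True
x3 IMPLIES ((x2 IMPLIES x3) XOR (x3 IFF x2)) = True IMPLIES True = True
x3 IMPLIES (x3 IMPLIES ((x2 IMPLIES x3) XOR (x3 IFF x2))) = True IMPLIES True = True
x2 AND x3 = False AND True = False
(x2 AND x3) IMPLIES x2 = False IMPLIES False = True
x2 IMPLIES x3 = False IMPLIES True = True
(x2 IMPLIES x3) IMPLIES x3 = True IMPLIES True = True
((x2 AND x3) IMPLIES x2) AND ((x2 IMPLIES x3) IMPLIES x3) = True AND True = True
x2 AND x3 = False AND True = False
(x2 AND x3) AND x3 = False AND True = False
NOT ((x2 AND x3) AND x3) = NOT False = True
x3 IMPLIES NOT ((x2 AND x3) AND x3) = True IMPLIES True = True
(x3 IMPLIES NOT ((x2 AND x3) AND x3)) IMPLIES x2 = True IMPLIES False = False
(((x2 AND x3) IMPLIES x2) AND ((x2 IMPLIES x3) IMPLIES x3)) IFF ((x3 IMPLIES NOT ((x2 AND x3) AND x3)) IMPLIES x2) = True IFF False = False
((((x2 AND x3) IMPLIES x2) AND ((x2 IMPLIES x3) IMPLIES x3)) IFF ((x3 IMPLIES NOT ((x2 AND x3) AND x3)) IMPLIES x2)) XOR x2 = False XOR False = False
(x3 IMPLIES (x3 IMPLIES ((x2 IMPLIES x3) XOR (x3 IFF x2)))) IMPLIES (((((x2 AND x3) IMPLIES x2) AND ((x2 IMPLIES x3) IMPLIES x3)) IFF ((x3 IMPLIES NOT ((x2 AND x3) AND x3)) IMPLIES x2)) XOR x2) = True IMPLIES False = False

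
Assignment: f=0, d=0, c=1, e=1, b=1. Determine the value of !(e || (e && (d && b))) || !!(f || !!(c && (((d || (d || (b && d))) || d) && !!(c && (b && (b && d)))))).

0

Substituting f=0, d=0, c=1, e=1, b=1:
d && b = 0 && 1 = 0
e && (d && b) = 1 && 0 = 0
e || (e && (d && b)) = 1 || 0 = 1
!(e || (e && (d && b))) = !1 = 0
b && d = 1 && 0 = 0
d || (b && d) = 0 || 0 = 0
d || (d || (b && d)) = 0 || 0 = 0
(d || (d || (b && d))) || d = 0 || 0 = 0
b && d = 1 && 0 = 0
b && (b && d) = 1 && 0 = 0
c && (b && (b && d)) = 1 && 0 = 0
!(c && (b && (b && d))) = !0 = 1
!!(c && (b && (b && d))) = !1 = 0
((d || (d || (b && d))) || d) && !!(c && (b && (b && d))) = 0 && 0 = 0
c && (((d || (d || (b && d))) || d) && !!(c && (b && (b && d)))) = 1 && 0 = 0
!(c && (((d || (d || (b && d))) || d) && !!(c && (b && (b && d))))) = !0 = 1
!!(c && (((d || (d || (b && d))) || d) && !!(c && (b && (b && d))))) = !1 = 0
f || !!(c && (((d || (d || (b && d))) || d) && !!(c && (b && (b && d))))) = 0 || 0 = 0
!(f || !!(c && (((d || (d || (b && d))) || d) && !!(c && (b && (b && d)))))) = !0 = 1
!!(f || !!(c && (((d || (d || (b && d))) || d) && !!(c && (b && (b && d)))))) = !1 = 0
!(e || (e && (d && b))) || !!(f || !!(c && (((d || (d || (b && d))) || d) && !!(c && (b && (b && d)))))) = 0 || 0 = 0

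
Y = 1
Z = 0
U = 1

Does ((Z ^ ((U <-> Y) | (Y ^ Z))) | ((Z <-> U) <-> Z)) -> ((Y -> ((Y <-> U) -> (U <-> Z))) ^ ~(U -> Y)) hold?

0

U <-> Y = 1 <-> 1 = 1
Y ^ Z = 1 ^ 0 = 1
(U <-> Y) | (Y ^ Z) = 1 | 1 = 1
Z ^ ((U <-> Y) | (Y ^ Z)) = 0 ^ 1 = 1
Z <-> U = 0 <-> 1 = 0
(Z <-> U) <-> Z = 0 <-> 0 = 1
(Z ^ ((U <-> Y) | (Y ^ Z))) | ((Z <-> U) <-> Z) = 1 | 1 = 1
Y <-> U = 1 <-> 1 = 1
U <-> Z = 1 <-> 0 = 0
(Y <-> U) -> (U <-> Z) = 1 -> 0 = 0
Y -> ((Y <-> U) -> (U <-> Z)) = 1 -> 0 = 0
U -> Y = 1 -> 1 = 1
~(U -> Y) = ~1 = 0
(Y -> ((Y <-> U) -> (U <-> Z))) ^ ~(U -> Y) = 0 ^ 0 = 0
((Z ^ ((U <-> Y) | (Y ^ Z))) | ((Z <-> U) <-> Z)) -> ((Y -> ((Y <-> U) -> (U <-> Z))) ^ ~(U -> Y)) = 1 -> 0 = 0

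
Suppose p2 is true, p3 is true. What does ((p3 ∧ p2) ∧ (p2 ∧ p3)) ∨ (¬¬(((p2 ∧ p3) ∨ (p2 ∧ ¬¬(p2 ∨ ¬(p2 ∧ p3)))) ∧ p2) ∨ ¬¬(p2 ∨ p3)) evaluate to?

True

p3 ∧ p2 = True ∧ True = True
p2 ∧ p3 = True ∧ True = True
(p3 ∧ p2) ∧ (p2 ∧ p3) = True ∧ True = True
p2 ∧ p3 = True ∧ True = True
p2 ∧ p3 = True ∧ True = True
¬(p2 ∧ p3) = ¬True = False
p2 ∨ ¬(p2 ∧ p3) = True ∨ False = True
¬(p2 ∨ ¬(p2 ∧ p3)) = ¬True = False
¬¬(p2 ∨ ¬(p2 ∧ p3)) = ¬False = True
p2 ∧ ¬¬(p2 ∨ ¬(p2 ∧ p3)) = True ∧ True = True
(p2 ∧ p3) ∨ (p2 ∧ ¬¬(p2 ∨ ¬(p2 ∧ p3))) = True ∨ True = True
((p2 ∧ p3) ∨ (p2 ∧ ¬¬(p2 ∨ ¬(p2 ∧ p3)))) ∧ p2 = True ∧ True = True
¬(((p2 ∧ p3) ∨ (p2 ∧ ¬¬(p2 ∨ ¬(p2 ∧ p3)))) ∧ p2) = ¬True = False
¬¬(((p2 ∧ p3) ∨ (p2 ∧ ¬¬(p2 ∨ ¬(p2 ∧ p3)))) ∧ p2) = ¬False = True
p2 ∨ p3 = True ∨ True = True
¬(p2 ∨ p3) = ¬True = False
¬¬(p2 ∨ p3) = ¬False = True
¬¬(((p2 ∧ p3) ∨ (p2 ∧ ¬¬(p2 ∨ ¬(p2 ∧ p3)))) ∧ p2) ∨ ¬¬(p2 ∨ p3) = True ∨ True = True
((p3 ∧ p2) ∧ (p2 ∧ p3)) ∨ (¬¬(((p2 ∧ p3) ∨ (p2 ∧ ¬¬(p2 ∨ ¬(p2 ∧ p3)))) ∧ p2) ∨ ¬¬(p2 ∨ p3)) = True ∨ True = True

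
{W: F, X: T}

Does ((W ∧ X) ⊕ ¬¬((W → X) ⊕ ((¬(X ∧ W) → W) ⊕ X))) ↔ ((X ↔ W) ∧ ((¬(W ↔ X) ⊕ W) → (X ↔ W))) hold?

W ∧ X = F ∧ T = F
W → X = F → T = T
X ∧ W = T ∧ F = F
¬(X ∧ W) = ¬F = T
¬(X ∧ W) → W = T → F = F
(¬(X ∧ W) → W) ⊕ X = F ⊕ T = T
(W → X) ⊕ ((¬(X ∧ W) → W) ⊕ X) = T ⊕ T = F
¬((W → X) ⊕ ((¬(X ∧ W) → W) ⊕ X)) = ¬F = T
¬¬((W → X) ⊕ ((¬(X ∧ W) → W) ⊕ X)) = ¬T = F
(W ∧ X) ⊕ ¬¬((W → X) ⊕ ((¬(X ∧ W) → W) ⊕ X)) = F ⊕ F = F
X ↔ W = T ↔ F = F
W ↔ X = F ↔ T = F
¬(W ↔ X) = ¬F = T
¬(W ↔ X) ⊕ W = T ⊕ F = T
X ↔ W = T ↔ F = F
(¬(W ↔ X) ⊕ W) → (X ↔ W) = T → F = F
(X ↔ W) ∧ ((¬(W ↔ X) ⊕ W) → (X ↔ W)) = F ∧ F = F
((W ∧ X) ⊕ ¬¬((W → X) ⊕ ((¬(X ∧ W) → W) ⊕ X))) ↔ ((X ↔ W) ∧ ((¬(W ↔ X) ⊕ W) → (X ↔ W))) = F ↔ F = T

T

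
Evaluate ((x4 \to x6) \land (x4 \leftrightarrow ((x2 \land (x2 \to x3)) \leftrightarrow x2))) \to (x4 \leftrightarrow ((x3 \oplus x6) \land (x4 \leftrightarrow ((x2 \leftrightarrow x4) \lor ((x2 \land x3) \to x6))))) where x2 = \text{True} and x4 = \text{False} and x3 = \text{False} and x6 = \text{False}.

Substituting x2=\text{True}, x4=\text{False}, x3=\text{False}, x6=\text{False}:
x4 \to x6 = \text{False} \to \text{False} = \text{True}
x2 \to x3 = \text{True} \to \text{False} = \text{False}
x2 \land (x2 \to x3) = \text{True} \land \text{False} = \text{False}
(x2 \land (x2 \to x3)) \leftrightarrow x2 = \text{False} \leftrightarrow \text{True} = \text{False}
x4 \leftrightarrow ((x2 \land (x2 \to x3)) \leftrightarrow x2) = \text{False} \leftrightarrow \text{False} = \text{True}
(x4 \to x6) \land (x4 \leftrightarrow ((x2 \land (x2 \to x3)) \leftrightarrow x2)) = \text{True} \land \text{True} = \text{True}
x3 \oplus x6 = \text{False} \oplus \text{False} = \text{False}
x2 \leftrightarrow x4 = \text{True} \leftrightarrow \text{False} = \text{False}
x2 \land x3 = \text{True} \land \text{False} = \text{False}
(x2 \land x3) \to x6 = \text{False} \to \text{False} = \text{True}
(x2 \leftrightarrow x4) \lor ((x2 \land x3) \to x6) = \text{False} \lor \text{True} = \text{True}
x4 \leftrightarrow ((x2 \leftrightarrow x4) \lor ((x2 \land x3) \to x6)) = \text{False} \leftrightarrow \text{True} = \text{False}
(x3 \oplus x6) \land (x4 \leftrightarrow ((x2 \leftrightarrow x4) \lor ((x2 \land x3) \to x6))) = \text{False} \land \text{False} = \text{False}
x4 \leftrightarrow ((x3 \oplus x6) \land (x4 \leftrightarrow ((x2 \leftrightarrow x4) \lor ((x2 \land x3) \to x6)))) = \text{False} \leftrightarrow \text{False} = \text{True}
((x4 \to x6) \land (x4 \leftrightarrow ((x2 \land (x2 \to x3)) \leftrightarrow x2))) \to (x4 \leftrightarrow ((x3 \oplus x6) \land (x4 \leftrightarrow ((x2 \leftrightarrow x4) \lor ((x2 \land x3) \to x6))))) = \text{True} \to \text{True} = \text{True}

\text{True}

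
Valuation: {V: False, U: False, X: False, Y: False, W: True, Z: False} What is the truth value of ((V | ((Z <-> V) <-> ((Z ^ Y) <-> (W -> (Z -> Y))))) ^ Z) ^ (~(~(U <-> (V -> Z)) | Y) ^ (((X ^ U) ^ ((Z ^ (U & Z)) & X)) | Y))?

False

Z <-> V = False <-> False = True
Z ^ Y = False ^ False = False
Z -> Y = False -> False = True
W -> (Z -> Y) = True -> True = True
(Z ^ Y) <-> (W -> (Z -> Y)) = False <-> True = False
(Z <-> V) <-> ((Z ^ Y) <-> (W -> (Z -> Y))) = True <-> False = False
V | ((Z <-> V) <-> ((Z ^ Y) <-> (W -> (Z -> Y)))) = False | False = False
(V | ((Z <-> V) <-> ((Z ^ Y) <-> (W -> (Z -> Y))))) ^ Z = False ^ False = False
V -> Z = False -> False = True
U <-> (V -> Z) = False <-> True = False
~(U <-> (V -> Z)) = ~False = True
~(U <-> (V -> Z)) | Y = True | False = True
~(~(U <-> (V -> Z)) | Y) = ~True = False
X ^ U = False ^ False = False
U & Z = False & False = False
Z ^ (U & Z) = False ^ False = False
(Z ^ (U & Z)) & X = False & False = False
(X ^ U) ^ ((Z ^ (U & Z)) & X) = False ^ False = False
((X ^ U) ^ ((Z ^ (U & Z)) & X)) | Y = False | False = False
~(~(U <-> (V -> Z)) | Y) ^ (((X ^ U) ^ ((Z ^ (U & Z)) & X)) | Y) = False ^ False = False
((V | ((Z <-> V) <-> ((Z ^ Y) <-> (W -> (Z -> Y))))) ^ Z) ^ (~(~(U <-> (V -> Z)) | Y) ^ (((X ^ U) ^ ((Z ^ (U & Z)) & X)) | Y)) = False ^ False = False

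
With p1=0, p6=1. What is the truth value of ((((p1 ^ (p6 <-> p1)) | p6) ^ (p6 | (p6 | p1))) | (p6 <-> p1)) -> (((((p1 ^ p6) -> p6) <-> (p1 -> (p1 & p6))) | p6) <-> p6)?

1

Substituting p1=0, p6=1:
p6 <-> p1 = 1 <-> 0 = 0
p1 ^ (p6 <-> p1) = 0 ^ 0 = 0
(p1 ^ (p6 <-> p1)) | p6 = 0 | 1 = 1
p6 | p1 = 1 | 0 = 1
p6 | (p6 | p1) = 1 | 1 = 1
((p1 ^ (p6 <-> p1)) | p6) ^ (p6 | (p6 | p1)) = 1 ^ 1 = 0
p6 <-> p1 = 1 <-> 0 = 0
(((p1 ^ (p6 <-> p1)) | p6) ^ (p6 | (p6 | p1))) | (p6 <-> p1) = 0 | 0 = 0
p1 ^ p6 = 0 ^ 1 = 1
(p1 ^ p6) -> p6 = 1 -> 1 = 1
p1 & p6 = 0 & 1 = 0
p1 -> (p1 & p6) = 0 -> 0 = 1
((p1 ^ p6) -> p6) <-> (p1 -> (p1 & p6)) = 1 <-> 1 = 1
(((p1 ^ p6) -> p6) <-> (p1 -> (p1 & p6))) | p6 = 1 | 1 = 1
((((p1 ^ p6) -> p6) <-> (p1 -> (p1 & p6))) | p6) <-> p6 = 1 <-> 1 = 1
((((p1 ^ (p6 <-> p1)) | p6) ^ (p6 | (p6 | p1))) | (p6 <-> p1)) -> (((((p1 ^ p6) -> p6) <-> (p1 -> (p1 & p6))) | p6) <-> p6) = 0 -> 1 = 1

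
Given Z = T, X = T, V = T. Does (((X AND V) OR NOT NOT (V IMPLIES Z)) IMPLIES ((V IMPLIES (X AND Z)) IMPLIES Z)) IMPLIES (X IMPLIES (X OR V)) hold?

X AND V = T AND T = T
V IMPLIES Z = T IMPLIES T = T
NOT (V IMPLIES Z) = NOT T = F
NOT NOT (V IMPLIES Z) = NOT F = T
(X AND V) OR NOT NOT (V IMPLIES Z) = T OR T = T
X AND Z = T AND T = T
V IMPLIES (X AND Z) = T IMPLIES T = T
(V IMPLIES (X AND Z)) IMPLIES Z = T IMPLIES T = T
((X AND V) OR NOT NOT (V IMPLIES Z)) IMPLIES ((V IMPLIES (X AND Z)) IMPLIES Z) = T IMPLIES T = T
X OR V = T OR T = T
X IMPLIES (X OR V) = T IMPLIES T = T
(((X AND V) OR NOT NOT (V IMPLIES Z)) IMPLIES ((V IMPLIES (X AND Z)) IMPLIES Z)) IMPLIES (X IMPLIES (X OR V)) = T IMPLIES T = T

T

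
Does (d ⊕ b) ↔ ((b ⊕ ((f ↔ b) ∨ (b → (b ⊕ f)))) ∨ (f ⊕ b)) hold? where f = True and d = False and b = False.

False

Substituting f=True, d=False, b=False:
d ⊕ b = False ⊕ False = False
f ↔ b = True ↔ False = False
b ⊕ f = False ⊕ True = True
b → (b ⊕ f) = False → True = True
(f ↔ b) ∨ (b → (b ⊕ f)) = False ∨ True = True
b ⊕ ((f ↔ b) ∨ (b → (b ⊕ f))) = False ⊕ True = True
f ⊕ b = True ⊕ False = True
(b ⊕ ((f ↔ b) ∨ (b → (b ⊕ f)))) ∨ (f ⊕ b) = True ∨ True = True
(d ⊕ b) ↔ ((b ⊕ ((f ↔ b) ∨ (b → (b ⊕ f)))) ∨ (f ⊕ b)) = False ↔ True = False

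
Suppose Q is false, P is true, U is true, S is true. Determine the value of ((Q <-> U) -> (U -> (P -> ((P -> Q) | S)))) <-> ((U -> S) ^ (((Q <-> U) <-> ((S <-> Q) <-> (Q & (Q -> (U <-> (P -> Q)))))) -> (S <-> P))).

F

Q <-> U = F <-> T = F
P -> Q = T -> F = F
(P -> Q) | S = F | T = T
P -> ((P -> Q) | S) = T -> T = T
U -> (P -> ((P -> Q) | S)) = T -> T = T
(Q <-> U) -> (U -> (P -> ((P -> Q) | S))) = F -> T = T
U -> S = T -> T = T
Q <-> U = F <-> T = F
S <-> Q = T <-> F = F
P -> Q = T -> F = F
U <-> (P -> Q) = T <-> F = F
Q -> (U <-> (P -> Q)) = F -> F = T
Q & (Q -> (U <-> (P -> Q))) = F & T = F
(S <-> Q) <-> (Q & (Q -> (U <-> (P -> Q)))) = F <-> F = T
(Q <-> U) <-> ((S <-> Q) <-> (Q & (Q -> (U <-> (P -> Q))))) = F <-> T = F
S <-> P = T <-> T = T
((Q <-> U) <-> ((S <-> Q) <-> (Q & (Q -> (U <-> (P -> Q)))))) -> (S <-> P) = F -> T = T
(U -> S) ^ (((Q <-> U) <-> ((S <-> Q) <-> (Q & (Q -> (U <-> (P -> Q)))))) -> (S <-> P)) = T ^ T = F
((Q <-> U) -> (U -> (P -> ((P -> Q) | S)))) <-> ((U -> S) ^ (((Q <-> U) <-> ((S <-> Q) <-> (Q & (Q -> (U <-> (P -> Q)))))) -> (S <-> P))) = T <-> F = F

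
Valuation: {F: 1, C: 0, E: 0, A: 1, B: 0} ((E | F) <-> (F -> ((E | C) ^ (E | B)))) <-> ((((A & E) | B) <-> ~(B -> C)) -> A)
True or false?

0

Substituting F=1, C=0, E=0, A=1, B=0:
E | F = 0 | 1 = 1
E | C = 0 | 0 = 0
E | B = 0 | 0 = 0
(E | C) ^ (E | B) = 0 ^ 0 = 0
F -> ((E | C) ^ (E | B)) = 1 -> 0 = 0
(E | F) <-> (F -> ((E | C) ^ (E | B))) = 1 <-> 0 = 0
A & E = 1 & 0 = 0
(A & E) | B = 0 | 0 = 0
B -> C = 0 -> 0 = 1
~(B -> C) = ~1 = 0
((A & E) | B) <-> ~(B -> C) = 0 <-> 0 = 1
(((A & E) | B) <-> ~(B -> C)) -> A = 1 -> 1 = 1
((E | F) <-> (F -> ((E | C) ^ (E | B)))) <-> ((((A & E) | B) <-> ~(B -> C)) -> A) = 0 <-> 1 = 0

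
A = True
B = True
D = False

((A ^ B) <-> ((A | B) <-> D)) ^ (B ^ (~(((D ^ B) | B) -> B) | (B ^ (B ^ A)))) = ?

Substituting A=True, B=True, D=False:
A ^ B = True ^ True = False
A | B = True | True = True
(A | B) <-> D = True <-> False = False
(A ^ B) <-> ((A | B) <-> D) = False <-> False = True
D ^ B = False ^ True = True
(D ^ B) | B = True | True = True
((D ^ B) | B) -> B = True -> True = True
~(((D ^ B) | B) -> B) = ~True = False
B ^ A = True ^ True = False
B ^ (B ^ A) = True ^ False = True
~(((D ^ B) | B) -> B) | (B ^ (B ^ A)) = False | True = True
B ^ (~(((D ^ B) | B) -> B) | (B ^ (B ^ A))) = True ^ True = False
((A ^ B) <-> ((A | B) <-> D)) ^ (B ^ (~(((D ^ B) | B) -> B) | (B ^ (B ^ A)))) = True ^ False = True

True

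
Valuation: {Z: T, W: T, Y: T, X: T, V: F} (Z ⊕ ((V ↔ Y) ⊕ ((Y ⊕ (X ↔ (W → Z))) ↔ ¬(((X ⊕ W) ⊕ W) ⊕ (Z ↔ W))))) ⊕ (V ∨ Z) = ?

F

V ↔ Y = F ↔ T = F
W → Z = T → T = T
X ↔ (W → Z) = T ↔ T = T
Y ⊕ (X ↔ (W → Z)) = T ⊕ T = F
X ⊕ W = T ⊕ T = F
(X ⊕ W) ⊕ W = F ⊕ T = T
Z ↔ W = T ↔ T = T
((X ⊕ W) ⊕ W) ⊕ (Z ↔ W) = T ⊕ T = F
¬(((X ⊕ W) ⊕ W) ⊕ (Z ↔ W)) = ¬F = T
(Y ⊕ (X ↔ (W → Z))) ↔ ¬(((X ⊕ W) ⊕ W) ⊕ (Z ↔ W)) = F ↔ T = F
(V ↔ Y) ⊕ ((Y ⊕ (X ↔ (W → Z))) ↔ ¬(((X ⊕ W) ⊕ W) ⊕ (Z ↔ W))) = F ⊕ F = F
Z ⊕ ((V ↔ Y) ⊕ ((Y ⊕ (X ↔ (W → Z))) ↔ ¬(((X ⊕ W) ⊕ W) ⊕ (Z ↔ W)))) = T ⊕ F = T
V ∨ Z = F ∨ T = T
(Z ⊕ ((V ↔ Y) ⊕ ((Y ⊕ (X ↔ (W → Z))) ↔ ¬(((X ⊕ W) ⊕ W) ⊕ (Z ↔ W))))) ⊕ (V ∨ Z) = T ⊕ T = F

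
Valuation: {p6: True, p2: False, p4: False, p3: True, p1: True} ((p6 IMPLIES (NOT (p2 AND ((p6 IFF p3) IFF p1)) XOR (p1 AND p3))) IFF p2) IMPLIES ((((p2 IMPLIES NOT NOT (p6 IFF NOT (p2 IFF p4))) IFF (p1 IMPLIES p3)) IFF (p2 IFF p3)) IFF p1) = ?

False

Substituting p6=True, p2=False, p4=False, p3=True, p1=True:
p6 IFF p3 = True IFF True = True
(p6 IFF p3) IFF p1 = True IFF True = True
p2 AND ((p6 IFF p3) IFF p1) = False AND True = False
NOT (p2 AND ((p6 IFF p3) IFF p1)) = NOT False = True
p1 AND p3 = True AND True = True
NOT (p2 AND ((p6 IFF p3) IFF p1)) XOR (p1 AND p3) = True XOR True = False
p6 IMPLIES (NOT (p2 AND ((p6 IFF p3) IFF p1)) XOR (p1 AND p3)) = True IMPLIES False = False
(p6 IMPLIES (NOT (p2 AND ((p6 IFF p3) IFF p1)) XOR (p1 AND p3))) IFF p2 = False IFF False = True
p2 IFF p4 = False IFF False = True
NOT (p2 IFF p4) = NOT True = False
p6 IFF NOT (p2 IFF p4) = True IFF False = False
NOT (p6 IFF NOT (p2 IFF p4)) = NOT False = True
NOT NOT (p6 IFF NOT (p2 IFF p4)) = NOT True = False
p2 IMPLIES NOT NOT (p6 IFF NOT (p2 IFF p4)) = False IMPLIES False = True
p1 IMPLIES p3 = True IMPLIES True = True
(p2 IMPLIES NOT NOT (p6 IFF NOT (p2 IFF p4))) IFF (p1 IMPLIES p3) = True IFF True = True
p2 IFF p3 = False IFF True = False
((p2 IMPLIES NOT NOT (p6 IFF NOT (p2 IFF p4))) IFF (p1 IMPLIES p3)) IFF (p2 IFF p3) = True IFF False = False
(((p2 IMPLIES NOT NOT (p6 IFF NOT (p2 IFF p4))) IFF (p1 IMPLIES p3)) IFF (p2 IFF p3)) IFF p1 = False IFF True = False
((p6 IMPLIES (NOT (p2 AND ((p6 IFF p3) IFF p1)) XOR (p1 AND p3))) IFF p2) IMPLIES ((((p2 IMPLIES NOT NOT (p6 IFF NOT (p2 IFF p4))) IFF (p1 IMPLIES p3)) IFF (p2 IFF p3)) IFF p1) = True IMPLIES False = False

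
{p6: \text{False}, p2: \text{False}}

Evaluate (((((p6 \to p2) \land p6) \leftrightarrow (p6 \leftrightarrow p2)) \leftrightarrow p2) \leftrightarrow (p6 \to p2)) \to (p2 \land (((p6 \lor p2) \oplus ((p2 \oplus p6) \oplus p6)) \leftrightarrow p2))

\text{False}

p6 \to p2 = \text{False} \to \text{False} = \text{True}
(p6 \to p2) \land p6 = \text{True} \land \text{False} = \text{False}
p6 \leftrightarrow p2 = \text{False} \leftrightarrow \text{False} = \text{True}
((p6 \to p2) \land p6) \leftrightarrow (p6 \leftrightarrow p2) = \text{False} \leftrightarrow \text{True} = \text{False}
(((p6 \to p2) \land p6) \leftrightarrow (p6 \leftrightarrow p2)) \leftrightarrow p2 = \text{False} \leftrightarrow \text{False} = \text{True}
p6 \to p2 = \text{False} \to \text{False} = \text{True}
((((p6 \to p2) \land p6) \leftrightarrow (p6 \leftrightarrow p2)) \leftrightarrow p2) \leftrightarrow (p6 \to p2) = \text{True} \leftrightarrow \text{True} = \text{True}
p6 \lor p2 = \text{False} \lor \text{False} = \text{False}
p2 \oplus p6 = \text{False} \oplus \text{False} = \text{False}
(p2 \oplus p6) \oplus p6 = \text{False} \oplus \text{False} = \text{False}
(p6 \lor p2) \oplus ((p2 \oplus p6) \oplus p6) = \text{False} \oplus \text{False} = \text{False}
((p6 \lor p2) \oplus ((p2 \oplus p6) \oplus p6)) \leftrightarrow p2 = \text{False} \leftrightarrow \text{False} = \text{True}
p2 \land (((p6 \lor p2) \oplus ((p2 \oplus p6) \oplus p6)) \leftrightarrow p2) = \text{False} \land \text{True} = \text{False}
(((((p6 \to p2) \land p6) \leftrightarrow (p6 \leftrightarrow p2)) \leftrightarrow p2) \leftrightarrow (p6 \to p2)) \to (p2 \land (((p6 \lor p2) \oplus ((p2 \oplus p6) \oplus p6)) \leftrightarrow p2)) = \text{True} \to \text{False} = \text{False}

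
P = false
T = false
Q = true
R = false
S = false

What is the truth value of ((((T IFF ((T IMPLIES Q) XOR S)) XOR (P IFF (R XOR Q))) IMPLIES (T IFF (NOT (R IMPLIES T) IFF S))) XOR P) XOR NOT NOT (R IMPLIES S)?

Substituting P=false, T=false, Q=true, R=false, S=false:
T IMPLIES Q = false IMPLIES true = true
(T IMPLIES Q) XOR S = true XOR false = true
T IFF ((T IMPLIES Q) XOR S) = false IFF true = false
R XOR Q = false XOR true = true
P IFF (R XOR Q) = false IFF true = false
(T IFF ((T IMPLIES Q) XOR S)) XOR (P IFF (R XOR Q)) = false XOR false = false
R IMPLIES T = false IMPLIES false = true
NOT (R IMPLIES T) = NOT true = false
NOT (R IMPLIES T) IFF S = false IFF false = true
T IFF (NOT (R IMPLIES T) IFF S) = false IFF true = false
((T IFF ((T IMPLIES Q) XOR S)) XOR (P IFF (R XOR Q))) IMPLIES (T IFF (NOT (R IMPLIES T) IFF S)) = false IMPLIES false = true
(((T IFF ((T IMPLIES Q) XOR S)) XOR (P IFF (R XOR Q))) IMPLIES (T IFF (NOT (R IMPLIES T) IFF S))) XOR P = true XOR false = true
R IMPLIES S = false IMPLIES false = true
NOT (R IMPLIES S) = NOT true = false
NOT NOT (R IMPLIES S) = NOT false = true
((((T IFF ((T IMPLIES Q) XOR S)) XOR (P IFF (R XOR Q))) IMPLIES (T IFF (NOT (R IMPLIES T) IFF S))) XOR P) XOR NOT NOT (R IMPLIES S) = true XOR true = false

false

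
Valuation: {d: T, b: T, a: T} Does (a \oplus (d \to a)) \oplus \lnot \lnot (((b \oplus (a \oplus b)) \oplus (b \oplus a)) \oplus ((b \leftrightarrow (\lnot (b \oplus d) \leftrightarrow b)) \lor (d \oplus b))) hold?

d \to a = T \to T = T
a \oplus (d \to a) = T \oplus T = F
a \oplus b = T \oplus T = F
b \oplus (a \oplus b) = T \oplus F = T
b \oplus a = T \oplus T = F
(b \oplus (a \oplus b)) \oplus (b \oplus a) = T \oplus F = T
b \oplus d = T \oplus T = F
\lnot (b \oplus d) = \lnot F = T
\lnot (b \oplus d) \leftrightarrow b = T \leftrightarrow T = T
b \leftrightarrow (\lnot (b \oplus d) \leftrightarrow b) = T \leftrightarrow T = T
d \oplus b = T \oplus T = F
(b \leftrightarrow (\lnot (b \oplus d) \leftrightarrow b)) \lor (d \oplus b) = T \lor F = T
((b \oplus (a \oplus b)) \oplus (b \oplus a)) \oplus ((b \leftrightarrow (\lnot (b \oplus d) \leftrightarrow b)) \lor (d \oplus b)) = T \oplus T = F
\lnot (((b \oplus (a \oplus b)) \oplus (b \oplus a)) \oplus ((b \leftrightarrow (\lnot (b \oplus d) \leftrightarrow b)) \lor (d \oplus b))) = \lnot F = T
\lnot \lnot (((b \oplus (a \oplus b)) \oplus (b \oplus a)) \oplus ((b \leftrightarrow (\lnot (b \oplus d) \leftrightarrow b)) \lor (d \oplus b))) = \lnot T = F
(a \oplus (d \to a)) \oplus \lnot \lnot (((b \oplus (a \oplus b)) \oplus (b \oplus a)) \oplus ((b \leftrightarrow (\lnot (b \oplus d) \leftrightarrow b)) \lor (d \oplus b))) = F \oplus F = F

F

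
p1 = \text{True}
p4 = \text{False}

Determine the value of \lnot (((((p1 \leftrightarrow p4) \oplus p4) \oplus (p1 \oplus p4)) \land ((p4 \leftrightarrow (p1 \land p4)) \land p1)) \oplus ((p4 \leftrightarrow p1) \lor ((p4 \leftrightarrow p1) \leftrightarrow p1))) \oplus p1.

p1 \leftrightarrow p4 = \text{True} \leftrightarrow \text{False} = \text{False}
(p1 \leftrightarrow p4) \oplus p4 = \text{False} \oplus \text{False} = \text{False}
p1 \oplus p4 = \text{True} \oplus \text{False} = \text{True}
((p1 \leftrightarrow p4) \oplus p4) \oplus (p1 \oplus p4) = \text{False} \oplus \text{True} = \text{True}
p1 \land p4 = \text{True} \land \text{False} = \text{False}
p4 \leftrightarrow (p1 \land p4) = \text{False} \leftrightarrow \text{False} = \text{True}
(p4 \leftrightarrow (p1 \land p4)) \land p1 = \text{True} \land \text{True} = \text{True}
(((p1 \leftrightarrow p4) \oplus p4) \oplus (p1 \oplus p4)) \land ((p4 \leftrightarrow (p1 \land p4)) \land p1) = \text{True} \land \text{True} = \text{True}
p4 \leftrightarrow p1 = \text{False} \leftrightarrow \text{True} = \text{False}
p4 \leftrightarrow p1 = \text{False} \leftrightarrow \text{True} = \text{False}
(p4 \leftrightarrow p1) \leftrightarrow p1 = \text{False} \leftrightarrow \text{True} = \text{False}
(p4 \leftrightarrow p1) \lor ((p4 \leftrightarrow p1) \leftrightarrow p1) = \text{False} \lor \text{False} = \text{False}
((((p1 \leftrightarrow p4) \oplus p4) \oplus (p1 \oplus p4)) \land ((p4 \leftrightarrow (p1 \land p4)) \land p1)) \oplus ((p4 \leftrightarrow p1) \lor ((p4 \leftrightarrow p1) \leftrightarrow p1)) = \text{True} \oplus \text{False} = \text{True}
\lnot (((((p1 \leftrightarrow p4) \oplus p4) \oplus (p1 \oplus p4)) \land ((p4 \leftrightarrow (p1 \land p4)) \land p1)) \oplus ((p4 \leftrightarrow p1) \lor ((p4 \leftrightarrow p1) \leftrightarrow p1))) = \lnot \text{True} = \text{False}
\lnot (((((p1 \leftrightarrow p4) \oplus p4) \oplus (p1 \oplus p4)) \land ((p4 \leftrightarrow (p1 \land p4)) \land p1)) \oplus ((p4 \leftrightarrow p1) \lor ((p4 \leftrightarrow p1) \leftrightarrow p1))) \oplus p1 = \text{False} \oplus \text{True} = \text{True}

\text{True}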